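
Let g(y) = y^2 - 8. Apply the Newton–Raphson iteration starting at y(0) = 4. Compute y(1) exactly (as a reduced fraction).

3

g'(y) = 2y.
g(4) = 8, g'(4) = 8, so y(1) = 4 - 8/8 = 3.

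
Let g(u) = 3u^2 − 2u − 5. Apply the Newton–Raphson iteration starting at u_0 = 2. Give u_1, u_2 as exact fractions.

u_1 = 17/10, u_2 = 1367/820

g'(u) = 6u − 2.
g(2) = 3, g'(2) = 10, so u_1 = 2 − 3/10 = 17/10.
g(17/10) = 27/100, g'(17/10) = 41/5, so u_2 = (17/10) − (27/100)/(41/5) = 1367/820.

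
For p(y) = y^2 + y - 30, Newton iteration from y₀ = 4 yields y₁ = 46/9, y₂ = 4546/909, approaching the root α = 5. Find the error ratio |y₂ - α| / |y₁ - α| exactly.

1/101

y₁ - α = 46/9 - 5 = 1/9, so |y₁ - α| = 1/9.
y₂ - α = 4546/909 - 5 = 1/909, so |y₂ - α| = 1/909.
Ratio = (1/909) / (1/9) = 1/101.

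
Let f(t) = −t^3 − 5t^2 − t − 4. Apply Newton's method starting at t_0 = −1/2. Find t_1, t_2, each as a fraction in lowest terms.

f'(t) = −3t^2 − 10t − 1.
f(−1/2) = −37/8, f'(−1/2) = 13/4, so t_1 = (−1/2) − (−37/8)/(13/4) = 12/13.
f(12/13) = −21904/2197, f'(12/13) = −2161/169, so t_2 = (12/13) − (−21904/2197)/(−2161/169) = 4028/28093.

t_1 = 12/13, t_2 = 4028/28093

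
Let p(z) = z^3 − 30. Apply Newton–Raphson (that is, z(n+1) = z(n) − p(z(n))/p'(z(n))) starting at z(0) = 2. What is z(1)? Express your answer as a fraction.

p'(z) = 3z^2.
p(2) = −22, p'(2) = 12, so z(1) = 2 − (−22)/12 = 23/6.

23/6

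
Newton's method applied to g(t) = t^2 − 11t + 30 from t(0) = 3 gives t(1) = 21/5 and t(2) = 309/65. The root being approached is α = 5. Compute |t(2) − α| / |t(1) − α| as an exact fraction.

4/13

t(1) − α = 21/5 − 5 = −4/5, so |t(1) − α| = 4/5.
t(2) − α = 309/65 − 5 = −16/65, so |t(2) − α| = 16/65.
Ratio = (16/65) / (4/5) = 4/13.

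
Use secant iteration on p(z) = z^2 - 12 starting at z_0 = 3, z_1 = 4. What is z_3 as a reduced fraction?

45/13

p(3) = -3, p(4) = 4. z_2 = 4 - 4·(4 - 3)/(4 - (-3)) = 24/7.
p(4) = 4, p(24/7) = -12/49. z_3 = (24/7) - (-12/49)·((24/7) - 4)/((-12/49) - 4) = 45/13.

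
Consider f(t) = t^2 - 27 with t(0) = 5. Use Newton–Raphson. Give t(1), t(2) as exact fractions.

f'(t) = 2t.
f(5) = -2, f'(5) = 10, so t(1) = 5 - (-2)/10 = 26/5.
f(26/5) = 1/25, f'(26/5) = 52/5, so t(2) = (26/5) - (1/25)/(52/5) = 1351/260.

t(1) = 26/5, t(2) = 1351/260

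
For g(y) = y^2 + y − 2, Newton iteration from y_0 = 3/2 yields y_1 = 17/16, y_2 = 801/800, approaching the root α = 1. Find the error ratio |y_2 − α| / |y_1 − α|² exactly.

y_1 − α = 17/16 − 1 = 1/16, so |y_1 − α| = 1/16.
y_2 − α = 801/800 − 1 = 1/800, so |y_2 − α| = 1/800.
|y_1 − α|² = 1/256.
Ratio = (1/800) / (1/256) = 8/25.

8/25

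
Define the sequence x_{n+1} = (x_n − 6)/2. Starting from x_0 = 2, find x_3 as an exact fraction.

−5

x_1 = (2 − 6)/2 = −2.
x_2 = ((−2) − 6)/2 = −4.
x_3 = ((−4) − 6)/2 = −5.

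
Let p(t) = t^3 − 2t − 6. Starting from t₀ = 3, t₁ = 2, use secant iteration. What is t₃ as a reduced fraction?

3387/1549

p(3) = 15, p(2) = −2. t₂ = 2 − (−2)·(2 − 3)/((−2) − 15) = 36/17.
p(2) = −2, p(36/17) = −3630/4913. t₃ = (36/17) − (−3630/4913)·((36/17) − 2)/((−3630/4913) − (−2)) = 3387/1549.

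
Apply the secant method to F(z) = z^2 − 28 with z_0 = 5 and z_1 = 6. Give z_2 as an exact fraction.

F(5) = −3, F(6) = 8. z_2 = 6 − 8·(6 − 5)/(8 − (−3)) = 58/11.

58/11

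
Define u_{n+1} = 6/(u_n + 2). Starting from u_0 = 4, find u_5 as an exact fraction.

u_1 = 6/(4 + 2) = 1.
u_2 = 6/(1 + 2) = 2.
u_3 = 6/(2 + 2) = 3/2.
u_4 = 6/(3/2 + 2) = 12/7.
u_5 = 6/(12/7 + 2) = 21/13.

21/13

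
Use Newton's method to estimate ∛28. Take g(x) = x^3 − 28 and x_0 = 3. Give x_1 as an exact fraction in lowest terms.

82/27

g'(x) = 3x^2.
g(3) = −1, g'(3) = 27, so x_1 = 3 − (−1)/27 = 82/27.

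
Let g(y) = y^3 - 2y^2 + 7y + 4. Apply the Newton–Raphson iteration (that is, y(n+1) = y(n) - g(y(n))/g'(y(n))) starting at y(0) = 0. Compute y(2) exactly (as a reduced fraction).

-1724/3521

g'(y) = 3y^2 - 4y + 7.
g(0) = 4, g'(0) = 7, so y(1) = 0 - 4/7 = -4/7.
g(-4/7) = -288/343, g'(-4/7) = 503/49, so y(2) = (-4/7) - (-288/343)/(503/49) = -1724/3521.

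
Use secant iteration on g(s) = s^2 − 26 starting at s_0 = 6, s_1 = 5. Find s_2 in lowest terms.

g(6) = 10, g(5) = −1. s_2 = 5 − (−1)·(5 − 6)/((−1) − 10) = 56/11.

56/11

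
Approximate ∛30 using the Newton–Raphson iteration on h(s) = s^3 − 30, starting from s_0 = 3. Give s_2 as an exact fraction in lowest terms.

h'(s) = 3s^2.
h(3) = −3, h'(3) = 27, so s_1 = 3 − (−3)/27 = 28/9.
h(28/9) = 82/729, h'(28/9) = 784/27, so s_2 = (28/9) − (82/729)/(784/27) = 32887/10584.

32887/10584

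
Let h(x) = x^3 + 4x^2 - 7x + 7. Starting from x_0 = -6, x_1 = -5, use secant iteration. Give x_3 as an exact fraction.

h(-6) = -23, h(-5) = 17. x_2 = (-5) - 17·((-5) - (-6))/(17 - (-23)) = -217/40.
h(-5) = 17, h(-217/40) = 194327/64000. x_3 = (-217/40) - (194327/64000)·((-217/40) - (-5))/((194327/64000) - 17) = -290045/52569.

-290045/52569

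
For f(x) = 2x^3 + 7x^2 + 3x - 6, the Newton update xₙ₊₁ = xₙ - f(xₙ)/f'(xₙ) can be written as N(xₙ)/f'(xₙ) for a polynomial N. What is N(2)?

66

f'(x) = 6x^2 + 14x + 3.
N(x) = x·f'(x) - f(x) = x·(6x^2 + 14x + 3) - (2x^3 + 7x^2 + 3x - 6) = 4x^3 + 7x^2 + 6.
N(2) = 66.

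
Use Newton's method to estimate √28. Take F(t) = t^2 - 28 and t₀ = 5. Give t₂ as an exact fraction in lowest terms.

5609/1060

F'(t) = 2t.
F(5) = -3, F'(5) = 10, so t₁ = 5 - (-3)/10 = 53/10.
F(53/10) = 9/100, F'(53/10) = 53/5, so t₂ = (53/10) - (9/100)/(53/5) = 5609/1060.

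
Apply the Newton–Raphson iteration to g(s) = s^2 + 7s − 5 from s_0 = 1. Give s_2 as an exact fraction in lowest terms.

g'(s) = 2s + 7.
g(1) = 3, g'(1) = 9, so s_1 = 1 − 3/9 = 2/3.
g(2/3) = 1/9, g'(2/3) = 25/3, so s_2 = (2/3) − (1/9)/(25/3) = 49/75.

49/75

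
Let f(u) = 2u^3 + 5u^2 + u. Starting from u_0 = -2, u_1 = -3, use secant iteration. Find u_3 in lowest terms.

-1665/751

f(-2) = 2, f(-3) = -12. u_2 = (-3) - (-12)·((-3) - (-2))/((-12) - 2) = -15/7.
f(-3) = -12, f(-15/7) = 390/343. u_3 = (-15/7) - (390/343)·((-15/7) - (-3))/((390/343) - (-12)) = -1665/751.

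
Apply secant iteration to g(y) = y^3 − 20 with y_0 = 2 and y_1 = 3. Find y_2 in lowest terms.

50/19

g(2) = −12, g(3) = 7. y_2 = 3 − 7·(3 − 2)/(7 − (−12)) = 50/19.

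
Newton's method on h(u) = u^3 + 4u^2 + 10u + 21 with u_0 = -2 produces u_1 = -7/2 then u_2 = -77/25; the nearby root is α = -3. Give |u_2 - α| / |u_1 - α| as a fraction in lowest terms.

u_1 - α = -7/2 - (-3) = -7/2 + 3 = -1/2, so |u_1 - α| = 1/2.
u_2 - α = -77/25 - (-3) = -77/25 + 3 = -2/25, so |u_2 - α| = 2/25.
Ratio = (2/25) / (1/2) = 4/25.

4/25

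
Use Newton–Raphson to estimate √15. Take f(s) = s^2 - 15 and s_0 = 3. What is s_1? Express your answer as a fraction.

4

f'(s) = 2s.
f(3) = -6, f'(3) = 6, so s_1 = 3 - (-6)/6 = 4.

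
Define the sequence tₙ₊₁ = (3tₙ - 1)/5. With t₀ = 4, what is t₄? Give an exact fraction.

52/625

t₁ = (3·4 - 1)/5 = 11/5.
t₂ = (3·(11/5) - 1)/5 = 28/25.
t₃ = (3·(28/25) - 1)/5 = 59/125.
t₄ = (3·(59/125) - 1)/5 = 52/625.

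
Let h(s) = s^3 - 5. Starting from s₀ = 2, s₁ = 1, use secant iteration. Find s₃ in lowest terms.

h(2) = 3, h(1) = -4. s₂ = 1 - (-4)·(1 - 2)/((-4) - 3) = 11/7.
h(1) = -4, h(11/7) = -384/343. s₃ = (11/7) - (-384/343)·((11/7) - 1)/((-384/343) - (-4)) = 443/247.

443/247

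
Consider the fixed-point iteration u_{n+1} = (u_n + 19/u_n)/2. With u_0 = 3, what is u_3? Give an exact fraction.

u_1 = (3 + 19/3)/2 = 14/3.
u_2 = (14/3 + 19/(14/3))/2 = 367/84.
u_3 = (367/84 + 19/(367/84))/2 = 268753/61656.

268753/61656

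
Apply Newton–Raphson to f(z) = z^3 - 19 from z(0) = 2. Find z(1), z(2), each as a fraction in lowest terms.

z(1) = 35/12, z(2) = 59291/22050

f'(z) = 3z^2.
f(2) = -11, f'(2) = 12, so z(1) = 2 - (-11)/12 = 35/12.
f(35/12) = 10043/1728, f'(35/12) = 1225/48, so z(2) = (35/12) - (10043/1728)/(1225/48) = 59291/22050.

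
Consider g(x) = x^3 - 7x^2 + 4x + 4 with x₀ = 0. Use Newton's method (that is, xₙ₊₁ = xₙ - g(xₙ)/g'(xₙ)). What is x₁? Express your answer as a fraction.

-1

g'(x) = 3x^2 - 14x + 4.
g(0) = 4, g'(0) = 4, so x₁ = 0 - 4/4 = -1.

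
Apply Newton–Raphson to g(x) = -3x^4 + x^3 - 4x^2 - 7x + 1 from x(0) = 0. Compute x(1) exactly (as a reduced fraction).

1/7

g'(x) = -12x^3 + 3x^2 - 8x - 7.
g(0) = 1, g'(0) = -7, so x(1) = 0 - 1/(-7) = 1/7.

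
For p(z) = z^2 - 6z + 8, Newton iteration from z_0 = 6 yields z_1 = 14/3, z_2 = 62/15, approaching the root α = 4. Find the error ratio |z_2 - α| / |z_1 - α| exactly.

1/5

z_1 - α = 14/3 - 4 = 2/3, so |z_1 - α| = 2/3.
z_2 - α = 62/15 - 4 = 2/15, so |z_2 - α| = 2/15.
Ratio = (2/15) / (2/3) = 1/5.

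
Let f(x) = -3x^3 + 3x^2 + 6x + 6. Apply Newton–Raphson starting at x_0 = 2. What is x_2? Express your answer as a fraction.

f'(x) = -9x^2 + 6x + 6.
f(2) = 6, f'(2) = -18, so x_1 = 2 - 6/(-18) = 7/3.
f(7/3) = -16/9, f'(7/3) = -29, so x_2 = (7/3) - (-16/9)/(-29) = 593/261.

593/261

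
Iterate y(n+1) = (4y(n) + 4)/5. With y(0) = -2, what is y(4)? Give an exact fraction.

y(1) = (4·(-2) + 4)/5 = -4/5.
y(2) = (4·(-4/5) + 4)/5 = 4/25.
y(3) = (4·(4/25) + 4)/5 = 116/125.
y(4) = (4·(116/125) + 4)/5 = 964/625.

964/625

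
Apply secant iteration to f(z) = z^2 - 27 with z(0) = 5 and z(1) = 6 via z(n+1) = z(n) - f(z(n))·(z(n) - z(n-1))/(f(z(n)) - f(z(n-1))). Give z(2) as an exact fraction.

f(5) = -2, f(6) = 9. z(2) = 6 - 9·(6 - 5)/(9 - (-2)) = 57/11.

57/11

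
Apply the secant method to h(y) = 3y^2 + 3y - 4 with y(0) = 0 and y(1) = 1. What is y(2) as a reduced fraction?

2/3

h(0) = -4, h(1) = 2. y(2) = 1 - 2·(1 - 0)/(2 - (-4)) = 2/3.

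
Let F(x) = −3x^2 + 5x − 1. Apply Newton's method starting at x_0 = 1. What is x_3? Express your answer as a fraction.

314/217

F'(x) = −6x + 5.
F(1) = 1, F'(1) = −1, so x_1 = 1 − 1/(−1) = 2.
F(2) = −3, F'(2) = −7, so x_2 = 2 − (−3)/(−7) = 11/7.
F(11/7) = −27/49, F'(11/7) = −31/7, so x_3 = (11/7) − (−27/49)/(−31/7) = 314/217.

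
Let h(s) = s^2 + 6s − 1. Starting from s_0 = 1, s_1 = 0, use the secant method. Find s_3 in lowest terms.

7/43

h(1) = 6, h(0) = −1. s_2 = 0 − (−1)·(0 − 1)/((−1) − 6) = 1/7.
h(0) = −1, h(1/7) = −6/49. s_3 = (1/7) − (−6/49)·((1/7) − 0)/((−6/49) − (−1)) = 7/43.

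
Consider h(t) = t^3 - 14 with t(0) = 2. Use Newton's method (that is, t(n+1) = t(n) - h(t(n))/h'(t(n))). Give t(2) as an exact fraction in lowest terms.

h'(t) = 3t^2.
h(2) = -6, h'(2) = 12, so t(1) = 2 - (-6)/12 = 5/2.
h(5/2) = 13/8, h'(5/2) = 75/4, so t(2) = (5/2) - (13/8)/(75/4) = 181/75.

181/75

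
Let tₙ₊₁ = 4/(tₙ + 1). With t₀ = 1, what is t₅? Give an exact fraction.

t₁ = 4/(1 + 1) = 2.
t₂ = 4/(2 + 1) = 4/3.
t₃ = 4/(4/3 + 1) = 12/7.
t₄ = 4/(12/7 + 1) = 28/19.
t₅ = 4/(28/19 + 1) = 76/47.

76/47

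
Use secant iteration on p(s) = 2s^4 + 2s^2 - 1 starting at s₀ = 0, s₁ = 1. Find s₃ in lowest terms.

23/55

p(0) = -1, p(1) = 3. s₂ = 1 - 3·(1 - 0)/(3 - (-1)) = 1/4.
p(1) = 3, p(1/4) = -111/128. s₃ = (1/4) - (-111/128)·((1/4) - 1)/((-111/128) - 3) = 23/55.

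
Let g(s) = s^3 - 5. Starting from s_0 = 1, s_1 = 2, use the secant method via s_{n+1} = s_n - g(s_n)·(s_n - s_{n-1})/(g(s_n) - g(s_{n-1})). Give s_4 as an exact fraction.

16480535/9627139

g(1) = -4, g(2) = 3. s_2 = 2 - 3·(2 - 1)/(3 - (-4)) = 11/7.
g(2) = 3, g(11/7) = -384/343. s_3 = (11/7) - (-384/343)·((11/7) - 2)/((-384/343) - 3) = 265/157.
g(11/7) = -384/343, g(265/157) = -739840/3869893. s_4 = (265/157) - (-739840/3869893)·((265/157) - (11/7))/((-739840/3869893) - (-384/343)) = 16480535/9627139.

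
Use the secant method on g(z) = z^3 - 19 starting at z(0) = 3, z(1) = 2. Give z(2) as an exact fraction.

49/19

g(3) = 8, g(2) = -11. z(2) = 2 - (-11)·(2 - 3)/((-11) - 8) = 49/19.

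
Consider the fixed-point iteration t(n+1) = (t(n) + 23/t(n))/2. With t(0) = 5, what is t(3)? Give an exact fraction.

t(1) = (5 + 23/5)/2 = 24/5.
t(2) = (24/5 + 23/(24/5))/2 = 1151/240.
t(3) = (1151/240 + 23/(1151/240))/2 = 2649601/552480.

2649601/552480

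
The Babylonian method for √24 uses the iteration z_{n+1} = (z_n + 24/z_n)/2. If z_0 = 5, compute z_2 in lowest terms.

4801/980

z_1 = (5 + 24/5)/2 = 49/10.
z_2 = (49/10 + 24/(49/10))/2 = 4801/980.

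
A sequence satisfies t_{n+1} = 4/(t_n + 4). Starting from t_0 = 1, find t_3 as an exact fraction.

t_1 = 4/(1 + 4) = 4/5.
t_2 = 4/(4/5 + 4) = 5/6.
t_3 = 4/(5/6 + 4) = 24/29.

24/29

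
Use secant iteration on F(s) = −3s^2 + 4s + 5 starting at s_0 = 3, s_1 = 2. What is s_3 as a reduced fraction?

193/91

F(3) = −10, F(2) = 1. s_2 = 2 − 1·(2 − 3)/(1 − (−10)) = 23/11.
F(2) = 1, F(23/11) = 30/121. s_3 = (23/11) − (30/121)·((23/11) − 2)/((30/121) − 1) = 193/91.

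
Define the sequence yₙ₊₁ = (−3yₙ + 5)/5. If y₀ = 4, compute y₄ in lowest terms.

664/625

y₁ = (−3·4 + 5)/5 = −7/5.
y₂ = (−3·(−7/5) + 5)/5 = 46/25.
y₃ = (−3·(46/25) + 5)/5 = −13/125.
y₄ = (−3·(−13/125) + 5)/5 = 664/625.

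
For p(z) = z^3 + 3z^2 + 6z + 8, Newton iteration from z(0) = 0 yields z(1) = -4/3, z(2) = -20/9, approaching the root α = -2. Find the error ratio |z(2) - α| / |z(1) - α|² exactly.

1/2

z(1) - α = -4/3 - (-2) = -4/3 + 2 = 2/3, so |z(1) - α| = 2/3.
z(2) - α = -20/9 - (-2) = -20/9 + 2 = -2/9, so |z(2) - α| = 2/9.
|z(1) - α|² = 4/9.
Ratio = (2/9) / (4/9) = 1/2.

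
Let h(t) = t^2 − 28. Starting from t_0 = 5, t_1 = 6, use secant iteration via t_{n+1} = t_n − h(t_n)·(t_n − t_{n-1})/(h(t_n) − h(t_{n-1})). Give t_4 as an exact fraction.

9530/1801

h(5) = −3, h(6) = 8. t_2 = 6 − 8·(6 − 5)/(8 − (−3)) = 58/11.
h(6) = 8, h(58/11) = −24/121. t_3 = (58/11) − (−24/121)·((58/11) − 6)/((−24/121) − 8) = 164/31.
h(58/11) = −24/121, h(164/31) = −12/961. t_4 = (164/31) − (−12/961)·((164/31) − (58/11))/((−12/961) − (−24/121)) = 9530/1801.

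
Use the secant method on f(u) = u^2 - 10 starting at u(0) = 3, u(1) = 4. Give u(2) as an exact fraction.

f(3) = -1, f(4) = 6. u(2) = 4 - 6·(4 - 3)/(6 - (-1)) = 22/7.

22/7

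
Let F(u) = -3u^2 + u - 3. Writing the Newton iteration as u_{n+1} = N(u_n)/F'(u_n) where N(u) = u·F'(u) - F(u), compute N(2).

F'(u) = -6u + 1.
N(u) = u·F'(u) - F(u) = u·(-6u + 1) - (-3u^2 + u - 3) = -3u^2 + 3.
N(2) = -9.

-9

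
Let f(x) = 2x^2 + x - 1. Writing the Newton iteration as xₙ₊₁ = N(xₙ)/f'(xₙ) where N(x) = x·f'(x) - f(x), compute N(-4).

33

f'(x) = 4x + 1.
N(x) = x·f'(x) - f(x) = x·(4x + 1) - (2x^2 + x - 1) = 2x^2 + 1.
N(-4) = 33.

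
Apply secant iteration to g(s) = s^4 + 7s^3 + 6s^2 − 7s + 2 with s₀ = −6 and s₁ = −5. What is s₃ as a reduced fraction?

−26058074/4476589

g(−6) = 44, g(−5) = −63. s₂ = (−5) − (−63)·((−5) − (−6))/((−63) − 44) = −598/107.
g(−5) = −63, g(−598/107) = −2335487616/131079601. s₃ = (−598/107) − (−2335487616/131079601)·((−598/107) − (−5))/((−2335487616/131079601) − (−63)) = −26058074/4476589.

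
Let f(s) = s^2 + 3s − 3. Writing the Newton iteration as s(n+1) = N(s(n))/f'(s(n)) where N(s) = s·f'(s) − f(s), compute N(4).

f'(s) = 2s + 3.
N(s) = s·f'(s) − f(s) = s·(2s + 3) − (s^2 + 3s − 3) = s^2 + 3.
N(4) = 19.

19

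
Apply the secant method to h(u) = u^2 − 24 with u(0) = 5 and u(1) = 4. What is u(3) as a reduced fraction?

49/10

h(5) = 1, h(4) = −8. u(2) = 4 − (−8)·(4 − 5)/((−8) − 1) = 44/9.
h(4) = −8, h(44/9) = −8/81. u(3) = (44/9) − (−8/81)·((44/9) − 4)/((−8/81) − (−8)) = 49/10.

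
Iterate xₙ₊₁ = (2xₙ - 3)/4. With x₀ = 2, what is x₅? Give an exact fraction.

x₁ = (2·2 - 3)/4 = 1/4.
x₂ = (2·(1/4) - 3)/4 = -5/8.
x₃ = (2·(-5/8) - 3)/4 = -17/16.
x₄ = (2·(-17/16) - 3)/4 = -41/32.
x₅ = (2·(-41/32) - 3)/4 = -89/64.

-89/64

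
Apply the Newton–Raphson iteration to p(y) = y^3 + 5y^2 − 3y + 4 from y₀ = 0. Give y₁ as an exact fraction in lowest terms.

4/3

p'(y) = 3y^2 + 10y − 3.
p(0) = 4, p'(0) = −3, so y₁ = 0 − 4/(−3) = 4/3.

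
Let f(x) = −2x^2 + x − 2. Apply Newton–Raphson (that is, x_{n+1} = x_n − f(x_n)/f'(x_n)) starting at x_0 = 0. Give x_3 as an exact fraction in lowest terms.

f'(x) = −4x + 1.
f(0) = −2, f'(0) = 1, so x_1 = 0 − (−2)/1 = 2.
f(2) = −8, f'(2) = −7, so x_2 = 2 − (−8)/(−7) = 6/7.
f(6/7) = −128/49, f'(6/7) = −17/7, so x_3 = (6/7) − (−128/49)/(−17/7) = −26/119.

−26/119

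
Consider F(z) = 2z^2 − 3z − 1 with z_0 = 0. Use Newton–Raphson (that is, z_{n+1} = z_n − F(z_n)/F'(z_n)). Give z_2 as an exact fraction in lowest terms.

−11/39

F'(z) = 4z − 3.
F(0) = −1, F'(0) = −3, so z_1 = 0 − (−1)/(−3) = −1/3.
F(−1/3) = 2/9, F'(−1/3) = −13/3, so z_2 = (−1/3) − (2/9)/(−13/3) = −11/39.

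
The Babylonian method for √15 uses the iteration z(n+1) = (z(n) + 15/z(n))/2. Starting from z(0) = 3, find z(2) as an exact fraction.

z(1) = (3 + 15/3)/2 = 4.
z(2) = (4 + 15/4)/2 = 31/8.

31/8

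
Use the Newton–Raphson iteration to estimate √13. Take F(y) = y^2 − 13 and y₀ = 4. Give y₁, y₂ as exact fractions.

F'(y) = 2y.
F(4) = 3, F'(4) = 8, so y₁ = 4 − 3/8 = 29/8.
F(29/8) = 9/64, F'(29/8) = 29/4, so y₂ = (29/8) − (9/64)/(29/4) = 1673/464.

y₁ = 29/8, y₂ = 1673/464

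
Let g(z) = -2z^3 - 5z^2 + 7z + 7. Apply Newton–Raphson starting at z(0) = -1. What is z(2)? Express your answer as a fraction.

-10789/14773

g'(z) = -6z^2 - 10z + 7.
g(-1) = -3, g'(-1) = 11, so z(1) = (-1) - (-3)/11 = -8/11.
g(-8/11) = 45/1331, g'(-8/11) = 1343/121, so z(2) = (-8/11) - (45/1331)/(1343/121) = -10789/14773.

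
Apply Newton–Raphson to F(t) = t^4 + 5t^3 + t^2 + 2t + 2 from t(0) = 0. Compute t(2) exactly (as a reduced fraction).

F'(t) = 4t^3 + 15t^2 + 2t + 2.
F(0) = 2, F'(0) = 2, so t(1) = 0 − 2/2 = −1.
F(−1) = −3, F'(−1) = 11, so t(2) = (−1) − (−3)/11 = −8/11.

−8/11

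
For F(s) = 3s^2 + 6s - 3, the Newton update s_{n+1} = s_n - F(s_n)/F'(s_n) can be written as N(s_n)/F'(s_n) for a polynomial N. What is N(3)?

F'(s) = 6s + 6.
N(s) = s·F'(s) - F(s) = s·(6s + 6) - (3s^2 + 6s - 3) = 3s^2 + 3.
N(3) = 30.

30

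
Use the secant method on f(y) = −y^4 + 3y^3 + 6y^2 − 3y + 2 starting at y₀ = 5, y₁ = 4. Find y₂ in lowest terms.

562/135

f(5) = −113, f(4) = 22. y₂ = 4 − 22·(4 − 5)/(22 − (−113)) = 562/135.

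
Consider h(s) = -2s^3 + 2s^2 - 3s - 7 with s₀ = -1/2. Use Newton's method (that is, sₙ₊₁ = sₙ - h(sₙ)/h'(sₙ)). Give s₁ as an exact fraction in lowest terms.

h'(s) = -6s^2 + 4s - 3.
h(-1/2) = -19/4, h'(-1/2) = -13/2, so s₁ = (-1/2) - (-19/4)/(-13/2) = -16/13.

-16/13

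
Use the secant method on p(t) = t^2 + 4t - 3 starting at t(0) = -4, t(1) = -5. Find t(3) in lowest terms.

-65/14

p(-4) = -3, p(-5) = 2. t(2) = (-5) - 2·((-5) - (-4))/(2 - (-3)) = -23/5.
p(-5) = 2, p(-23/5) = -6/25. t(3) = (-23/5) - (-6/25)·((-23/5) - (-5))/((-6/25) - 2) = -65/14.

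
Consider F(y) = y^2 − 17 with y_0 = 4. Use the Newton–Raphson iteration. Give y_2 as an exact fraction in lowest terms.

F'(y) = 2y.
F(4) = −1, F'(4) = 8, so y_1 = 4 − (−1)/8 = 33/8.
F(33/8) = 1/64, F'(33/8) = 33/4, so y_2 = (33/8) − (1/64)/(33/4) = 2177/528.

2177/528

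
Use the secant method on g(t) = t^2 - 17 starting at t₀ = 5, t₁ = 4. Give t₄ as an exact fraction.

g(5) = 8, g(4) = -1. t₂ = 4 - (-1)·(4 - 5)/((-1) - 8) = 37/9.
g(4) = -1, g(37/9) = -8/81. t₃ = (37/9) - (-8/81)·((37/9) - 4)/((-8/81) - (-1)) = 301/73.
g(37/9) = -8/81, g(301/73) = 8/5329. t₄ = (301/73) - (8/5329)·((301/73) - (37/9))/((8/5329) - (-8/81)) = 11153/2705.

11153/2705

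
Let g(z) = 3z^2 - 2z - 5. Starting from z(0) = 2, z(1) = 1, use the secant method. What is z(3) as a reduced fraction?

17/10

g(2) = 3, g(1) = -4. z(2) = 1 - (-4)·(1 - 2)/((-4) - 3) = 11/7.
g(1) = -4, g(11/7) = -36/49. z(3) = (11/7) - (-36/49)·((11/7) - 1)/((-36/49) - (-4)) = 17/10.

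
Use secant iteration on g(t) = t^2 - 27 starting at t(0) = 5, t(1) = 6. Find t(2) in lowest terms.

57/11

g(5) = -2, g(6) = 9. t(2) = 6 - 9·(6 - 5)/(9 - (-2)) = 57/11.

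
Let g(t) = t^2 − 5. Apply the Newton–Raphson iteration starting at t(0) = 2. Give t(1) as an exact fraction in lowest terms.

g'(t) = 2t.
g(2) = −1, g'(2) = 4, so t(1) = 2 − (−1)/4 = 9/4.

9/4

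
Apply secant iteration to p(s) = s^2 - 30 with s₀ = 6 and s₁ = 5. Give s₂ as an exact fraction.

60/11

p(6) = 6, p(5) = -5. s₂ = 5 - (-5)·(5 - 6)/((-5) - 6) = 60/11.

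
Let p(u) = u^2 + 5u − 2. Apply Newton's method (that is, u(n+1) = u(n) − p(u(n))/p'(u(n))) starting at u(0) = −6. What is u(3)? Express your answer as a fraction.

p'(u) = 2u + 5.
p(−6) = 4, p'(−6) = −7, so u(1) = (−6) − 4/(−7) = −38/7.
p(−38/7) = 16/49, p'(−38/7) = −41/7, so u(2) = (−38/7) − (16/49)/(−41/7) = −1542/287.
p(−1542/287) = 256/82369, p'(−1542/287) = −1649/287, so u(3) = (−1542/287) − (256/82369)/(−1649/287) = −2542502/473263.

−2542502/473263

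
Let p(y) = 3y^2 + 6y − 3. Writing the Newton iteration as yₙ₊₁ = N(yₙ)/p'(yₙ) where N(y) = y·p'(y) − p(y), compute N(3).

p'(y) = 6y + 6.
N(y) = y·p'(y) − p(y) = y·(6y + 6) − (3y^2 + 6y − 3) = 3y^2 + 3.
N(3) = 30.

30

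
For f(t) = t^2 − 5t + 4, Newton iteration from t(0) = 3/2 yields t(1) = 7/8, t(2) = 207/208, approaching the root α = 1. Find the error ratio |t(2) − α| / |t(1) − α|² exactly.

4/13

t(1) − α = 7/8 − 1 = −1/8, so |t(1) − α| = 1/8.
t(2) − α = 207/208 − 1 = −1/208, so |t(2) − α| = 1/208.
|t(1) − α|² = 1/64.
Ratio = (1/208) / (1/64) = 4/13.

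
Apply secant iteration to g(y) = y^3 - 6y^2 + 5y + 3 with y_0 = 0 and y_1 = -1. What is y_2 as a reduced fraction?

-1/4

g(0) = 3, g(-1) = -9. y_2 = (-1) - (-9)·((-1) - 0)/((-9) - 3) = -1/4.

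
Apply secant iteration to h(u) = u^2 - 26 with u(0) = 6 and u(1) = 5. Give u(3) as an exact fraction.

566/111

h(6) = 10, h(5) = -1. u(2) = 5 - (-1)·(5 - 6)/((-1) - 10) = 56/11.
h(5) = -1, h(56/11) = -10/121. u(3) = (56/11) - (-10/121)·((56/11) - 5)/((-10/121) - (-1)) = 566/111.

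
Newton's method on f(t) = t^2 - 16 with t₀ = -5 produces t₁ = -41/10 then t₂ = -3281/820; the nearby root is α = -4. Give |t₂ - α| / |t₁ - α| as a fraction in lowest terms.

1/82

t₁ - α = -41/10 - (-4) = -41/10 + 4 = -1/10, so |t₁ - α| = 1/10.
t₂ - α = -3281/820 - (-4) = -3281/820 + 4 = -1/820, so |t₂ - α| = 1/820.
Ratio = (1/820) / (1/10) = 1/82.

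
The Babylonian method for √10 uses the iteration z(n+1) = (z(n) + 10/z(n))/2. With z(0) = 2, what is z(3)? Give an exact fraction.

15761/4984

z(1) = (2 + 10/2)/2 = 7/2.
z(2) = (7/2 + 10/(7/2))/2 = 89/28.
z(3) = (89/28 + 10/(89/28))/2 = 15761/4984.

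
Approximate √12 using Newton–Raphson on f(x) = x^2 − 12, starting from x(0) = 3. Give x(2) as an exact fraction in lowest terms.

97/28

f'(x) = 2x.
f(3) = −3, f'(3) = 6, so x(1) = 3 − (−3)/6 = 7/2.
f(7/2) = 1/4, f'(7/2) = 7, so x(2) = (7/2) − (1/4)/7 = 97/28.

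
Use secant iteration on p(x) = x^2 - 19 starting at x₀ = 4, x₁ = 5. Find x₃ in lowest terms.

p(4) = -3, p(5) = 6. x₂ = 5 - 6·(5 - 4)/(6 - (-3)) = 13/3.
p(5) = 6, p(13/3) = -2/9. x₃ = (13/3) - (-2/9)·((13/3) - 5)/((-2/9) - 6) = 61/14.

61/14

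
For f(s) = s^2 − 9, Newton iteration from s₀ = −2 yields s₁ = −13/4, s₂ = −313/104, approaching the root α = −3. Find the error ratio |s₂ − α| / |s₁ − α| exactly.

s₁ − α = −13/4 − (−3) = −13/4 + 3 = −1/4, so |s₁ − α| = 1/4.
s₂ − α = −313/104 − (−3) = −313/104 + 3 = −1/104, so |s₂ − α| = 1/104.
Ratio = (1/104) / (1/4) = 1/26.

1/26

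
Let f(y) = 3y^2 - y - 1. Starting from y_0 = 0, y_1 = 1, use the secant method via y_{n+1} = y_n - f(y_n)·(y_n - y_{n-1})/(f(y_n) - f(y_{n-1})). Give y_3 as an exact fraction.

5/7

f(0) = -1, f(1) = 1. y_2 = 1 - 1·(1 - 0)/(1 - (-1)) = 1/2.
f(1) = 1, f(1/2) = -3/4. y_3 = (1/2) - (-3/4)·((1/2) - 1)/((-3/4) - 1) = 5/7.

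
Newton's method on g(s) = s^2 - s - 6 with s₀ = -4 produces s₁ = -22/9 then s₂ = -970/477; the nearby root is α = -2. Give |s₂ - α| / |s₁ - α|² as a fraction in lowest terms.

s₁ - α = -22/9 - (-2) = -22/9 + 2 = -4/9, so |s₁ - α| = 4/9.
s₂ - α = -970/477 - (-2) = -970/477 + 2 = -16/477, so |s₂ - α| = 16/477.
|s₁ - α|² = 16/81.
Ratio = (16/477) / (16/81) = 9/53.

9/53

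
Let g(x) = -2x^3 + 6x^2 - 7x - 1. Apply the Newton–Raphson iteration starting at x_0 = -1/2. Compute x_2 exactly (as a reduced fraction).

g'(x) = -6x^2 + 12x - 7.
g(-1/2) = 17/4, g'(-1/2) = -29/2, so x_1 = (-1/2) - (17/4)/(-29/2) = -6/29.
g(-6/29) = 17629/24389, g'(-6/29) = -8191/841, so x_2 = (-6/29) - (17629/24389)/(-8191/841) = -31517/237539.

-31517/237539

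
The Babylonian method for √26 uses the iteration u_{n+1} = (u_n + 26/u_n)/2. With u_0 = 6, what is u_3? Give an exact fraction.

7196593/1411368

u_1 = (6 + 26/6)/2 = 31/6.
u_2 = (31/6 + 26/(31/6))/2 = 1897/372.
u_3 = (1897/372 + 26/(1897/372))/2 = 7196593/1411368.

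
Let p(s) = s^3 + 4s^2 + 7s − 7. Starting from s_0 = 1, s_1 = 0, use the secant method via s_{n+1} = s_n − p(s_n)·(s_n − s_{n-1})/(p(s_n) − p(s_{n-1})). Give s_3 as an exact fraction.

p(1) = 5, p(0) = −7. s_2 = 0 − (−7)·(0 − 1)/((−7) − 5) = 7/12.
p(0) = −7, p(7/12) = −2345/1728. s_3 = (7/12) − (−2345/1728)·((7/12) − 0)/((−2345/1728) − (−7)) = 144/199.

144/199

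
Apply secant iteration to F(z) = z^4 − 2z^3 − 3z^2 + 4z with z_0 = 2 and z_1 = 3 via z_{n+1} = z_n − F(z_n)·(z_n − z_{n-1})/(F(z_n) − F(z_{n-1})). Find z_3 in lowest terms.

F(2) = −4, F(3) = 12. z_2 = 3 − 12·(3 − 2)/(12 − (−4)) = 9/4.
F(3) = 12, F(9/4) = −855/256. z_3 = (9/4) − (−855/256)·((9/4) − 3)/((−855/256) − 12) = 3159/1309.

3159/1309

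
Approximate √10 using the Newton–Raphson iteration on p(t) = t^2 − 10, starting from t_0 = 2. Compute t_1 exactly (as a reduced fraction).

7/2

p'(t) = 2t.
p(2) = −6, p'(2) = 4, so t_1 = 2 − (−6)/4 = 7/2.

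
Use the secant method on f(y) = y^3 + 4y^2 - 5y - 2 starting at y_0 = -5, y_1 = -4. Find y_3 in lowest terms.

f(-5) = -2, f(-4) = 18. y_2 = (-4) - 18·((-4) - (-5))/(18 - (-2)) = -49/10.
f(-4) = 18, f(-49/10) = 891/1000. y_3 = (-49/10) - (891/1000)·((-49/10) - (-4))/((891/1000) - 18) = -9404/1901.

-9404/1901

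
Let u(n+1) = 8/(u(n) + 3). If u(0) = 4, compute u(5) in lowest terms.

5288/3127

u(1) = 8/(4 + 3) = 8/7.
u(2) = 8/(8/7 + 3) = 56/29.
u(3) = 8/(56/29 + 3) = 232/143.
u(4) = 8/(232/143 + 3) = 1144/661.
u(5) = 8/(1144/661 + 3) = 5288/3127.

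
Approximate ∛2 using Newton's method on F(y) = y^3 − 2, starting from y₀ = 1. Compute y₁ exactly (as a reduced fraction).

F'(y) = 3y^2.
F(1) = −1, F'(1) = 3, so y₁ = 1 − (−1)/3 = 4/3.

4/3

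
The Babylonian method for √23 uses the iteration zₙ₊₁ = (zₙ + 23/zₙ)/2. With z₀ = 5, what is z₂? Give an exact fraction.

1151/240

z₁ = (5 + 23/5)/2 = 24/5.
z₂ = (24/5 + 23/(24/5))/2 = 1151/240.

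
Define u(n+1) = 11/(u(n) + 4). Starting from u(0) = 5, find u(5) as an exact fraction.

u(1) = 11/(5 + 4) = 11/9.
u(2) = 11/(11/9 + 4) = 99/47.
u(3) = 11/(99/47 + 4) = 517/287.
u(4) = 11/(517/287 + 4) = 3157/1665.
u(5) = 11/(3157/1665 + 4) = 18315/9817.

18315/9817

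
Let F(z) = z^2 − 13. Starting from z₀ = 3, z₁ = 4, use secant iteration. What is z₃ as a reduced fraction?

191/53

F(3) = −4, F(4) = 3. z₂ = 4 − 3·(4 − 3)/(3 − (−4)) = 25/7.
F(4) = 3, F(25/7) = −12/49. z₃ = (25/7) − (−12/49)·((25/7) − 4)/((−12/49) − 3) = 191/53.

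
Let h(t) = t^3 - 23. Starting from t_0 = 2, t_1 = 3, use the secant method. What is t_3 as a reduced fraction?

h(2) = -15, h(3) = 4. t_2 = 3 - 4·(3 - 2)/(4 - (-15)) = 53/19.
h(3) = 4, h(53/19) = -8880/6859. t_3 = (53/19) - (-8880/6859)·((53/19) - 3)/((-8880/6859) - 4) = 25793/9079.

25793/9079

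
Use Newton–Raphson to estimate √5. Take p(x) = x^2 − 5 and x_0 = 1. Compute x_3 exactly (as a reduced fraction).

47/21

p'(x) = 2x.
p(1) = −4, p'(1) = 2, so x_1 = 1 − (−4)/2 = 3.
p(3) = 4, p'(3) = 6, so x_2 = 3 − 4/6 = 7/3.
p(7/3) = 4/9, p'(7/3) = 14/3, so x_3 = (7/3) − (4/9)/(14/3) = 47/21.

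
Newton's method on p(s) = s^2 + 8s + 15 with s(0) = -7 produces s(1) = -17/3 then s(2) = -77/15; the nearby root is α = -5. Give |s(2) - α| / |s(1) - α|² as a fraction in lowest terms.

s(1) - α = -17/3 - (-5) = -17/3 + 5 = -2/3, so |s(1) - α| = 2/3.
s(2) - α = -77/15 - (-5) = -77/15 + 5 = -2/15, so |s(2) - α| = 2/15.
|s(1) - α|² = 4/9.
Ratio = (2/15) / (4/9) = 3/10.

3/10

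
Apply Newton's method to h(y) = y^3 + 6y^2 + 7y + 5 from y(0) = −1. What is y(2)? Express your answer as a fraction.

h'(y) = 3y^2 + 12y + 7.
h(−1) = 3, h'(−1) = −2, so y(1) = (−1) − 3/(−2) = 1/2.
h(1/2) = 81/8, h'(1/2) = 55/4, so y(2) = (1/2) − (81/8)/(55/4) = −13/55.

−13/55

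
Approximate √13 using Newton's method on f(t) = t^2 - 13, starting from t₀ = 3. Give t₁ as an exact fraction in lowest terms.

f'(t) = 2t.
f(3) = -4, f'(3) = 6, so t₁ = 3 - (-4)/6 = 11/3.

11/3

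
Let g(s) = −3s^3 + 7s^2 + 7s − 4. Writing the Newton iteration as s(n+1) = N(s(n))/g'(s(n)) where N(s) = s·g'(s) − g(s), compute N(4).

−268

g'(s) = −9s^2 + 14s + 7.
N(s) = s·g'(s) − g(s) = s·(−9s^2 + 14s + 7) − (−3s^3 + 7s^2 + 7s − 4) = −6s^3 + 7s^2 + 4.
N(4) = −268.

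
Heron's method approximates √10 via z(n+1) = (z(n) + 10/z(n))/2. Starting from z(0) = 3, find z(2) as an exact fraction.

z(1) = (3 + 10/3)/2 = 19/6.
z(2) = (19/6 + 10/(19/6))/2 = 721/228.

721/228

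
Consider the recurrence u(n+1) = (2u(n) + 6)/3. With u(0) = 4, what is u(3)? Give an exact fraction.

u(1) = (2·4 + 6)/3 = 14/3.
u(2) = (2·(14/3) + 6)/3 = 46/9.
u(3) = (2·(46/9) + 6)/3 = 146/27.

146/27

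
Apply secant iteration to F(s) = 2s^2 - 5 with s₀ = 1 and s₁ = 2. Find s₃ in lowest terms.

11/7

F(1) = -3, F(2) = 3. s₂ = 2 - 3·(2 - 1)/(3 - (-3)) = 3/2.
F(2) = 3, F(3/2) = -1/2. s₃ = (3/2) - (-1/2)·((3/2) - 2)/((-1/2) - 3) = 11/7.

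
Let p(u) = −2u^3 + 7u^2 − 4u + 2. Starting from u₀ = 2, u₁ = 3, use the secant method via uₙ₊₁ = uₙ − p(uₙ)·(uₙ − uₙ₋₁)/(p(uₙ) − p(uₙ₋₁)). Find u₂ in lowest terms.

p(2) = 6, p(3) = −1. u₂ = 3 − (−1)·(3 − 2)/((−1) − 6) = 20/7.

20/7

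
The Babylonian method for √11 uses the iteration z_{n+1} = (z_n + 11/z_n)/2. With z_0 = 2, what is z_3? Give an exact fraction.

319201/96240

z_1 = (2 + 11/2)/2 = 15/4.
z_2 = (15/4 + 11/(15/4))/2 = 401/120.
z_3 = (401/120 + 11/(401/120))/2 = 319201/96240.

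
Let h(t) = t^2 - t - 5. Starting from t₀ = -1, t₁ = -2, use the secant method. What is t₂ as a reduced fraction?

-7/4

h(-1) = -3, h(-2) = 1. t₂ = (-2) - 1·((-2) - (-1))/(1 - (-3)) = -7/4.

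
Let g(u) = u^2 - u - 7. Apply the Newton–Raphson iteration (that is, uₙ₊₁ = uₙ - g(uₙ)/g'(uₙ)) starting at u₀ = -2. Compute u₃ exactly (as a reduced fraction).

g'(u) = 2u - 1.
g(-2) = -1, g'(-2) = -5, so u₁ = (-2) - (-1)/(-5) = -11/5.
g(-11/5) = 1/25, g'(-11/5) = -27/5, so u₂ = (-11/5) - (1/25)/(-27/5) = -296/135.
g(-296/135) = 1/18225, g'(-296/135) = -727/135, so u₃ = (-296/135) - (1/18225)/(-727/135) = -215191/98145.

-215191/98145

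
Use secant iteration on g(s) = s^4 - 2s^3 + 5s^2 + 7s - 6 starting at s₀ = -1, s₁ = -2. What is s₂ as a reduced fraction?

-42/37

g(-1) = -5, g(-2) = 32. s₂ = (-2) - 32·((-2) - (-1))/(32 - (-5)) = -42/37.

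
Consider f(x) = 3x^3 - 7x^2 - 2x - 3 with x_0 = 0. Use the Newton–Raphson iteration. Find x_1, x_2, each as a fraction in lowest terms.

f'(x) = 9x^2 - 14x - 2.
f(0) = -3, f'(0) = -2, so x_1 = 0 - (-3)/(-2) = -3/2.
f(-3/2) = -207/8, f'(-3/2) = 157/4, so x_2 = (-3/2) - (-207/8)/(157/4) = -132/157.

x_1 = -3/2, x_2 = -132/157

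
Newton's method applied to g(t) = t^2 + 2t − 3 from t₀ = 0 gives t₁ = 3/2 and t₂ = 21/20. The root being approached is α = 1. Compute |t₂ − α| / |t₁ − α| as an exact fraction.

1/10

t₁ − α = 3/2 − 1 = 1/2, so |t₁ − α| = 1/2.
t₂ − α = 21/20 − 1 = 1/20, so |t₂ − α| = 1/20.
Ratio = (1/20) / (1/2) = 1/10.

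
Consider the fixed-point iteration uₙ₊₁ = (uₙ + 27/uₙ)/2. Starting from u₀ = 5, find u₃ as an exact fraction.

3650401/702520

u₁ = (5 + 27/5)/2 = 26/5.
u₂ = (26/5 + 27/(26/5))/2 = 1351/260.
u₃ = (1351/260 + 27/(1351/260))/2 = 3650401/702520.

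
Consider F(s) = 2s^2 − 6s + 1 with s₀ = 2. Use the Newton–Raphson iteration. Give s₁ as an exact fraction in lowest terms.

F'(s) = 4s − 6.
F(2) = −3, F'(2) = 2, so s₁ = 2 − (−3)/2 = 7/2.

7/2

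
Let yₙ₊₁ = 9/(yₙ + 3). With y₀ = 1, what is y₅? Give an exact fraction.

y₁ = 9/(1 + 3) = 9/4.
y₂ = 9/(9/4 + 3) = 12/7.
y₃ = 9/(12/7 + 3) = 21/11.
y₄ = 9/(21/11 + 3) = 11/6.
y₅ = 9/(11/6 + 3) = 54/29.

54/29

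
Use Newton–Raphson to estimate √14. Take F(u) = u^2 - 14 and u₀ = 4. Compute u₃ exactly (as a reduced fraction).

403201/107760

F'(u) = 2u.
F(4) = 2, F'(4) = 8, so u₁ = 4 - 2/8 = 15/4.
F(15/4) = 1/16, F'(15/4) = 15/2, so u₂ = (15/4) - (1/16)/(15/2) = 449/120.
F(449/120) = 1/14400, F'(449/120) = 449/60, so u₃ = (449/120) - (1/14400)/(449/60) = 403201/107760.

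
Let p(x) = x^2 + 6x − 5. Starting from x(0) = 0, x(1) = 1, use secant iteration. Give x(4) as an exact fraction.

p(0) = −5, p(1) = 2. x(2) = 1 − 2·(1 − 0)/(2 − (−5)) = 5/7.
p(1) = 2, p(5/7) = −10/49. x(3) = (5/7) − (−10/49)·((5/7) − 1)/((−10/49) − 2) = 20/27.
p(5/7) = −10/49, p(20/27) = −5/729. x(4) = (20/27) − (−5/729)·((20/27) − (5/7))/((−5/729) − (−10/49)) = 1045/1409.

1045/1409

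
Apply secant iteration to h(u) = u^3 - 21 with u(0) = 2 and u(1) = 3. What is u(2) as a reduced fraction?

51/19

h(2) = -13, h(3) = 6. u(2) = 3 - 6·(3 - 2)/(6 - (-13)) = 51/19.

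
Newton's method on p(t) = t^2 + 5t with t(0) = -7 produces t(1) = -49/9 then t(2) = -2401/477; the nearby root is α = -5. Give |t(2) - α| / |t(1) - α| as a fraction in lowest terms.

t(1) - α = -49/9 - (-5) = -49/9 + 5 = -4/9, so |t(1) - α| = 4/9.
t(2) - α = -2401/477 - (-5) = -2401/477 + 5 = -16/477, so |t(2) - α| = 16/477.
Ratio = (16/477) / (4/9) = 4/53.

4/53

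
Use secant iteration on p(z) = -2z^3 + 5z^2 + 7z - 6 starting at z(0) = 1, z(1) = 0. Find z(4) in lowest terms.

p(1) = 4, p(0) = -6. z(2) = 0 - (-6)·(0 - 1)/((-6) - 4) = 3/5.
p(0) = -6, p(3/5) = -54/125. z(3) = (3/5) - (-54/125)·((3/5) - 0)/((-54/125) - (-6)) = 75/116.
p(3/5) = -54/125, p(75/116) = 58887/780448. z(4) = (75/116) - (58887/780448)·((75/116) - (3/5))/((58887/780448) - (-54/125)) = 1172775/1833521.

1172775/1833521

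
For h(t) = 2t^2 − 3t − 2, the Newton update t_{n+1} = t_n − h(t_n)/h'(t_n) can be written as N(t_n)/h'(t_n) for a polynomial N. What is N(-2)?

10

h'(t) = 4t − 3.
N(t) = t·h'(t) − h(t) = t·(4t − 3) − (2t^2 − 3t − 2) = 2t^2 + 2.
N(-2) = 10.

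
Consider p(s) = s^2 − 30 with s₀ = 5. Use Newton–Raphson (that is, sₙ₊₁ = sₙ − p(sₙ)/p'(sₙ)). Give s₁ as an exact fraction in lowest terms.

p'(s) = 2s.
p(5) = −5, p'(5) = 10, so s₁ = 5 − (−5)/10 = 11/2.

11/2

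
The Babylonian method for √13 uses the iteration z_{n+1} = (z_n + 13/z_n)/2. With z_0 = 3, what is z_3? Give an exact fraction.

z_1 = (3 + 13/3)/2 = 11/3.
z_2 = (11/3 + 13/(11/3))/2 = 119/33.
z_3 = (119/33 + 13/(119/33))/2 = 14159/3927.

14159/3927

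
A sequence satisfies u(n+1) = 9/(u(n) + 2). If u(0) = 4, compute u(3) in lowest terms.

63/32

u(1) = 9/(4 + 2) = 3/2.
u(2) = 9/(3/2 + 2) = 18/7.
u(3) = 9/(18/7 + 2) = 63/32.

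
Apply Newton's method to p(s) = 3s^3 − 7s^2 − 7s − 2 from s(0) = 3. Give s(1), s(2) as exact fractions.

p'(s) = 9s^2 − 14s − 7.
p(3) = −5, p'(3) = 32, so s(1) = 3 − (−5)/32 = 101/32.
p(101/32) = 16375/32768, p'(101/32) = 39393/1024, so s(2) = (101/32) − (16375/32768)/(39393/1024) = 1981159/630288.

s(1) = 101/32, s(2) = 1981159/630288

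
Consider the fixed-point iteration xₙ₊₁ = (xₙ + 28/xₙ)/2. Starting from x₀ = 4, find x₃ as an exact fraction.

x₁ = (4 + 28/4)/2 = 11/2.
x₂ = (11/2 + 28/(11/2))/2 = 233/44.
x₃ = (233/44 + 28/(233/44))/2 = 108497/20504.

108497/20504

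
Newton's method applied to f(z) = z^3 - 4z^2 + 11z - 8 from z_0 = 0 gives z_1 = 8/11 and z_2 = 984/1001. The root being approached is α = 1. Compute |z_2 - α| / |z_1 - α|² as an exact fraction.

z_1 - α = 8/11 - 1 = -3/11, so |z_1 - α| = 3/11.
z_2 - α = 984/1001 - 1 = -17/1001, so |z_2 - α| = 17/1001.
|z_1 - α|² = 9/121.
Ratio = (17/1001) / (9/121) = 187/819.

187/819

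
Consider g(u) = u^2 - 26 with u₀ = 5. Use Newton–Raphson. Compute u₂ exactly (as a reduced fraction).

5201/1020

g'(u) = 2u.
g(5) = -1, g'(5) = 10, so u₁ = 5 - (-1)/10 = 51/10.
g(51/10) = 1/100, g'(51/10) = 51/5, so u₂ = (51/10) - (1/100)/(51/5) = 5201/1020.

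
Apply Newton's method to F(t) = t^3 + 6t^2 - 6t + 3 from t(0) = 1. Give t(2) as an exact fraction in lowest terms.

-587/1161

F'(t) = 3t^2 + 12t - 6.
F(1) = 4, F'(1) = 9, so t(1) = 1 - 4/9 = 5/9.
F(5/9) = 1232/729, F'(5/9) = 43/27, so t(2) = (5/9) - (1232/729)/(43/27) = -587/1161.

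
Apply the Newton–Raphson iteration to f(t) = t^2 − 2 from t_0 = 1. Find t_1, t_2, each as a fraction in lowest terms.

f'(t) = 2t.
f(1) = −1, f'(1) = 2, so t_1 = 1 − (−1)/2 = 3/2.
f(3/2) = 1/4, f'(3/2) = 3, so t_2 = (3/2) − (1/4)/3 = 17/12.

t_1 = 3/2, t_2 = 17/12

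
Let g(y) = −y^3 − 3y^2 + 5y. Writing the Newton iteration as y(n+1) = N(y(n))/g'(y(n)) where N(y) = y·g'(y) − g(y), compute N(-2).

4

g'(y) = −3y^2 − 6y + 5.
N(y) = y·g'(y) − g(y) = y·(−3y^2 − 6y + 5) − (−y^3 − 3y^2 + 5y) = −2y^3 − 3y^2.
N(-2) = 4.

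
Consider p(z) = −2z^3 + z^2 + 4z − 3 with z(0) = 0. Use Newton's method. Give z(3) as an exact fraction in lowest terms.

1266/1343

p'(z) = −6z^2 + 2z + 4.
p(0) = −3, p'(0) = 4, so z(1) = 0 − (−3)/4 = 3/4.
p(3/4) = −9/32, p'(3/4) = 17/8, so z(2) = (3/4) − (−9/32)/(17/8) = 15/17.
p(15/17) = −324/4913, p'(15/17) = 316/289, so z(3) = (15/17) − (−324/4913)/(316/289) = 1266/1343.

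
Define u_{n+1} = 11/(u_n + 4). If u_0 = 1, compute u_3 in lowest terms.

u_1 = 11/(1 + 4) = 11/5.
u_2 = 11/(11/5 + 4) = 55/31.
u_3 = 11/(55/31 + 4) = 341/179.

341/179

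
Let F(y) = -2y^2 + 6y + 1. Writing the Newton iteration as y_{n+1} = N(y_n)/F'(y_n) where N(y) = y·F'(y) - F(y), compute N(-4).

-33

F'(y) = -4y + 6.
N(y) = y·F'(y) - F(y) = y·(-4y + 6) - (-2y^2 + 6y + 1) = -2y^2 - 1.
N(-4) = -33.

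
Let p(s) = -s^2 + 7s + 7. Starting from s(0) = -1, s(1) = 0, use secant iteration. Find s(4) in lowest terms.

-560/631

p(-1) = -1, p(0) = 7. s(2) = 0 - 7·(0 - (-1))/(7 - (-1)) = -7/8.
p(0) = 7, p(-7/8) = 7/64. s(3) = (-7/8) - (7/64)·((-7/8) - 0)/((7/64) - 7) = -8/9.
p(-7/8) = 7/64, p(-8/9) = -1/81. s(4) = (-8/9) - (-1/81)·((-8/9) - (-7/8))/((-1/81) - (7/64)) = -560/631.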